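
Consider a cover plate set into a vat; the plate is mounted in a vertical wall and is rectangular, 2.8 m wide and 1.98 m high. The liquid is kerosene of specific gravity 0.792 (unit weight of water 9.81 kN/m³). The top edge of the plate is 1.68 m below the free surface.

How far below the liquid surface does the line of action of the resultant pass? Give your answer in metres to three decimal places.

γ = 0.792 × 9.81 = 7.76952 kN/m³.
The centroid lies 1.98/2 = 0.99 m below the top edge, so the centroid depth is h_c = 1.68 + 0.99 = 2.67 m.
A = 2.8 × 1.98 = 5.544 m².
Resultant F = γ·h_c·A = 7.76952 × 2.67 × 5.544 = 115.008 kN.
I_c = b·h³/12 = 2.8 × 1.98³/12 = 1.81122 m⁴.
Centre of pressure: y_p = y_c + I_c/(y_c·A) = 2.67 + 1.81122/(2.67 × 5.544) = 2.67 + 0.122359 = 2.79236 m along the plane.

h_p = 2.792 m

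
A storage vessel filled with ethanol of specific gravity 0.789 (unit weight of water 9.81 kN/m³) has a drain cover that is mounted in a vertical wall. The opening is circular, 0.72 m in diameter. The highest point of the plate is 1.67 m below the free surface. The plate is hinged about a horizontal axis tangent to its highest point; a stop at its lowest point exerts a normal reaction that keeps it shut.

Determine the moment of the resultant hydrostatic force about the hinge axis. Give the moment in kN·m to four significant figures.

M ≈ 2.405 kN·m

γ = 0.789 × 9.81 = 7.74009 kN/m³.
The centroid is at the centre, 0.36 m below the top of the plate, so the centroid depth is h_c = 1.67 + 0.36 = 2.03 m.
A = π(0.36)² = 0.40715 m².
Resultant F = γ·h_c·A = 7.74009 × 2.03 × 0.40715 = 6.3973 kN.
I_c = πr⁴/4 = π × 0.36⁴/4 = 0.0131917 m⁴.
Centre of pressure: y_p = y_c + I_c/(y_c·A) = 2.03 + 0.0131917/(2.03 × 0.40715) = 2.03 + 0.0159606 = 2.04596 m along the plane.
The resultant acts 0.36 + 0.0159606 = 0.375961 m (along the plate) below the hinge at the top edge, so the moment about the hinge is M = F × 0.375961 = 6.3973 × 0.375961 = 2.40514 kN·m.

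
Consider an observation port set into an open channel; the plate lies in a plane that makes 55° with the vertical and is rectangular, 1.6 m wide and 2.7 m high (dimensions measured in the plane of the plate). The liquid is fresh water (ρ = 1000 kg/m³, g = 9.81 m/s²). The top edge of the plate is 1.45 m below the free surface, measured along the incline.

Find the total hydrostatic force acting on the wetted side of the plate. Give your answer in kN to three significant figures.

F ≈ 68.1 kN

γ = ρg = 1000 × 9.81 = 9810 N/m³ = 9.81 kN/m³.
The plate makes 55° with the vertical, i.e. θ = 90° − 55° = 35° to the horizontal. Measuring y along the incline from the free-surface line, vertical depth h = y·sinθ with sinθ = 0.573576.
The centroid lies 2.7/2 = 1.35 m below the top edge, so y_c = 1.45 + 1.35 = 2.8 m and h_c = 2.8 × 0.573576 = 1.60601 m.
A = 1.6 × 2.7 = 4.32 m².
Resultant F = γ·h_c·A = 9.81 × 1.60601 × 4.32 = 68.0614 kN.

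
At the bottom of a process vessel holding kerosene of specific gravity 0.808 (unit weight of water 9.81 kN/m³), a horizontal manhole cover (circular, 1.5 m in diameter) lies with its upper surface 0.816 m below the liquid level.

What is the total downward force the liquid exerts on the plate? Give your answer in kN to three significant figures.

F ≈ 11.4 kN

γ = 0.808 × 9.81 = 7.92648 kN/m³.
The plate is horizontal, so pressure is uniform at p = γ·h = 7.92648 × 0.816 = 6.46801 kN/m².
A = π(0.75)² = 1.76715 m².
F = p·A = 6.46801 × 1.76715 = 11.4299 kN.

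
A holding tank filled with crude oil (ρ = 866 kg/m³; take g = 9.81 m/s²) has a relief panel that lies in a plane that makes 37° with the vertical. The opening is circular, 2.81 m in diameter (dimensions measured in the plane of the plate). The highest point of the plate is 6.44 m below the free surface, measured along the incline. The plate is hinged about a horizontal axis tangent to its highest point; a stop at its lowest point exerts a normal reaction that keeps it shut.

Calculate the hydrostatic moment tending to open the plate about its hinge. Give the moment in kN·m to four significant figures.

γ = ρg = 866 × 9.81 / 1000 = 8.49546 kN/m³.
The plate makes 37° with the vertical, i.e. θ = 90° − 37° = 53° to the horizontal. Measuring y along the incline from the free-surface line, vertical depth h = y·sinθ with sinθ = 0.798636.
The centroid is at the centre, 1.405 m below the top of the plate, so y_c = 6.44 + 1.405 = 7.845 m and h_c = 7.845 × 0.798636 = 6.2653 m.
A = π(1.405)² = 6.20158 m².
Resultant F = γ·h_c·A = 8.49546 × 6.2653 × 6.20158 = 330.089 kN.
I_c = πr⁴/4 = π × 1.405⁴/4 = 3.06052 m⁴.
Centre of pressure: y_p = y_c + I_c/(y_c·A) = 7.845 + 3.06052/(7.845 × 6.20158) = 7.845 + 0.0629071 = 7.90791 m along the plane.
The resultant acts 1.405 + 0.0629071 = 1.46791 m (along the plate) below the hinge at the top edge, so the moment about the hinge is M = F × 1.46791 = 330.089 × 1.46791 = 484.541 kN·m.

M ≈ 484.5 kN·m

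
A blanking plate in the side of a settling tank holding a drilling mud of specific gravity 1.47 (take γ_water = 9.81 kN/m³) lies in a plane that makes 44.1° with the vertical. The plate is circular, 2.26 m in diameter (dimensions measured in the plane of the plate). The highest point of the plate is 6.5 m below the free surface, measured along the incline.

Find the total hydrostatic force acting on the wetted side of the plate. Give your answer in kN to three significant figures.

F ≈ 317 kN

γ = 1.47 × 9.81 = 14.4207 kN/m³.
The plate makes 44.1° with the vertical, i.e. θ = 90° − 44.1° = 45.9° to the horizontal. Measuring y along the incline from the free-surface line, vertical depth h = y·sinθ with sinθ = 0.718126.
The centroid is at the centre, 1.13 m below the top of the plate, so y_c = 6.5 + 1.13 = 7.63 m and h_c = 7.63 × 0.718126 = 5.4793 m.
A = π(1.13)² = 4.0115 m².
Resultant F = γ·h_c·A = 14.4207 × 5.4793 × 4.0115 = 316.97 kN.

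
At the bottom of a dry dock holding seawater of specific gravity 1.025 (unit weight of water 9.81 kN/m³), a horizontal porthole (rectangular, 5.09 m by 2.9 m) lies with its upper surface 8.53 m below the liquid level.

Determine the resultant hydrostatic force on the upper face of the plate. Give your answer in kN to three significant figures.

γ = 1.025 × 9.81 = 10.05525 kN/m³.
The plate is horizontal, so pressure is uniform at p = γ·h = 10.05525 × 8.53 = 85.7713 kN/m².
A = 5.09 × 2.9 = 14.761 m².
F = p·A = 85.7713 × 14.761 = 1266.07 kN.

F ≈ 1270 kN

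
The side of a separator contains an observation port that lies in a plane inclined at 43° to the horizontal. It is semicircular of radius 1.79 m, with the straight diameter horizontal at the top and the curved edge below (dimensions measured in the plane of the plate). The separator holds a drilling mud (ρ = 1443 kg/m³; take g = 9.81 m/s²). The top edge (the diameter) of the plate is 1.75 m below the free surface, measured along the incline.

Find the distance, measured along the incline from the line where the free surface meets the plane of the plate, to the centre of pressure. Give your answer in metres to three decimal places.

y_p = 2.599 m

γ = ρg = 1443 × 9.81 / 1000 = 14.15583 kN/m³.
Let θ = 43° be the plate's angle to the horizontal; measure y along the incline from where the plane meets the free surface. Vertical depth h = y·sinθ with sinθ = 0.681998.
The centroid of a semicircle lies 4r/(3π) = 0.7597 m from the diameter, here below the top edge, so y_c = 1.75 + 0.7597 = 2.5097 m and h_c = 2.5097 × 0.681998 = 1.71161 m.
A = πr²/2 = π × 1.79²/2 = 5.03299 m².
Resultant F = γ·h_c·A = 14.15583 × 1.71161 × 5.03299 = 121.946 kN.
I_c = (π/8 − 8/(9π))·r⁴ = 0.109757 × 1.79⁴ = 1.12679 m⁴.
Centre of pressure: y_p = y_c + I_c/(y_c·A) = 2.5097 + 1.12679/(2.5097 × 5.03299) = 2.5097 + 0.0892062 = 2.59891 m along the plane.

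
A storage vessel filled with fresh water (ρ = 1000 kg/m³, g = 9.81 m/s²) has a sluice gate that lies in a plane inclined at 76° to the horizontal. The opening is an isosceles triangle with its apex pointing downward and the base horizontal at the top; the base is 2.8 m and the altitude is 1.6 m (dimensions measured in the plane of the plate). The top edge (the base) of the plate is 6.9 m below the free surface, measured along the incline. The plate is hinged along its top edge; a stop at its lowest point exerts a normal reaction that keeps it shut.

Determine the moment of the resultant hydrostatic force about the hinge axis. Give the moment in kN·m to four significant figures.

M ≈ 87.56 kN·m

γ = ρg = 1000 × 9.81 = 9810 N/m³ = 9.81 kN/m³.
Let θ = 76° be the plate's angle to the horizontal; measure y along the incline from where the plane meets the free surface. Vertical depth h = y·sinθ with sinθ = 0.970296.
With the apex down, the centroid sits h/3 = 1.6/3 = 0.533333 m below the base (the top edge), so y_c = 6.9 + 0.533333 = 7.43333 m and h_c = 7.43333 × 0.970296 = 7.21253 m.
A = ½ × 2.8 × 1.6 = 2.24 m².
Resultant F = γ·h_c·A = 9.81 × 7.21253 × 2.24 = 158.491 kN.
I_c = b·h³/36 = 2.8 × 1.6³/36 = 0.318578 m⁴.
Centre of pressure: y_p = y_c + I_c/(y_c·A) = 7.43333 + 0.318578/(7.43333 × 2.24) = 7.43333 + 0.0191331 = 7.45246 m along the plane.
The resultant acts 0.533333 + 0.0191331 = 0.552466 m (along the plate) below the hinge at the top edge, so the moment about the hinge is M = F × 0.552466 = 158.491 × 0.552466 = 87.5609 kN·m.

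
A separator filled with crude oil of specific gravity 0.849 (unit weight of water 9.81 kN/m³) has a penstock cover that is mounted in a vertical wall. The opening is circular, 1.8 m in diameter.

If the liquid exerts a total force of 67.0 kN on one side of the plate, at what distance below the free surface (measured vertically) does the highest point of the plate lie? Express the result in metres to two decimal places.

d_top ≈ 2.26 m

γ = 0.849 × 9.81 = 8.32869 kN/m³.
A = π(0.9)² = 2.54469 m².
From F = γ·h_c·A, the centroid depth is h_c = 67.0/(8.32869 × 2.54469) = 3.16128 m.
The centroid is at the centre, 0.9 m below the top of the plate, so the highest point sits at h_top = 3.16128 − 0.9 = 2.26128 m below the surface.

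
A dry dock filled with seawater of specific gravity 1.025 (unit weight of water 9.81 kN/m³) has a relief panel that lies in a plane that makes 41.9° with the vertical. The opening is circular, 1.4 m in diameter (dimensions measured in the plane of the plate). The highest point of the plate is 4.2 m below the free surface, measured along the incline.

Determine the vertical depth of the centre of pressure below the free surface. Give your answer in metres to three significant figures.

h_p = 3.67 m

γ = 1.025 × 9.81 = 10.05525 kN/m³.
The plate makes 41.9° with the vertical, i.e. θ = 90° − 41.9° = 48.1° to the horizontal. Measuring y along the incline from the free-surface line, vertical depth h = y·sinθ with sinθ = 0.744312.
The centroid is at the centre, 0.7 m below the top of the plate, so y_c = 4.2 + 0.7 = 4.9 m and h_c = 4.9 × 0.744312 = 3.64713 m.
A = π(0.7)² = 1.53938 m².
Resultant F = γ·h_c·A = 10.05525 × 3.64713 × 1.53938 = 56.4534 kN.
I_c = πr⁴/4 = π × 0.7⁴/4 = 0.188574 m⁴.
Centre of pressure: y_p = y_c + I_c/(y_c·A) = 4.9 + 0.188574/(4.9 × 1.53938) = 4.9 + 0.025 = 4.925 m along the plane.
Vertically, h_p = y_p·sinθ = 4.925 × 0.744312 = 3.66574 m.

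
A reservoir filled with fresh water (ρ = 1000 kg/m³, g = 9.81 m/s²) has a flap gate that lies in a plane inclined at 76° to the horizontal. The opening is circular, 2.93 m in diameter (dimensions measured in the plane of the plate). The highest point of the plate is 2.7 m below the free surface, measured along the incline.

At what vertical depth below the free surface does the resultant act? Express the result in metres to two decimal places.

γ = ρg = 1000 × 9.81 = 9810 N/m³ = 9.81 kN/m³.
Let θ = 76° be the plate's angle to the horizontal; measure y along the incline from where the plane meets the free surface. Vertical depth h = y·sinθ with sinθ = 0.970296.
The centroid is at the centre, 1.465 m below the top of the plate, so y_c = 2.7 + 1.465 = 4.165 m and h_c = 4.165 × 0.970296 = 4.04128 m.
A = π(1.465)² = 6.74256 m².
Resultant F = γ·h_c·A = 9.81 × 4.04128 × 6.74256 = 267.308 kN.
I_c = πr⁴/4 = π × 1.465⁴/4 = 3.61777 m⁴.
Centre of pressure: y_p = y_c + I_c/(y_c·A) = 4.165 + 3.61777/(4.165 × 6.74256) = 4.165 + 0.128825 = 4.29383 m along the plane.
Vertically, h_p = y_p·sinθ = 4.29383 × 0.970296 = 4.16629 m.

h_p = 4.17 m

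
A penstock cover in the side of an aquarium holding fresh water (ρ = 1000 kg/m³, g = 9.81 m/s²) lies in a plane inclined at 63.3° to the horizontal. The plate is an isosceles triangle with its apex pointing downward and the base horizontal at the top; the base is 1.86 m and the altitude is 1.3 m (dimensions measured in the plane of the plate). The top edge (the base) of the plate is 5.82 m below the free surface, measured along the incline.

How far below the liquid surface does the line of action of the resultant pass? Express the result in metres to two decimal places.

h_p = 5.60 m

γ = ρg = 1000 × 9.81 = 9810 N/m³ = 9.81 kN/m³.
Let θ = 63.3° be the plate's angle to the horizontal; measure y along the incline from where the plane meets the free surface. Vertical depth h = y·sinθ with sinθ = 0.893371.
With the apex down, the centroid sits h/3 = 1.3/3 = 0.433333 m below the base (the top edge), so y_c = 5.82 + 0.433333 = 6.25333 m and h_c = 6.25333 × 0.893371 = 5.58654 m.
A = ½ × 1.86 × 1.3 = 1.209 m².
Resultant F = γ·h_c·A = 9.81 × 5.58654 × 1.209 = 66.258 kN.
I_c = b·h³/36 = 1.86 × 1.3³/36 = 0.113512 m⁴.
Centre of pressure: y_p = y_c + I_c/(y_c·A) = 6.25333 + 0.113512/(6.25333 × 1.209) = 6.25333 + 0.0150143 = 6.26834 m along the plane.
Vertically, h_p = y_p·sinθ = 6.26834 × 0.893371 = 5.59995 m.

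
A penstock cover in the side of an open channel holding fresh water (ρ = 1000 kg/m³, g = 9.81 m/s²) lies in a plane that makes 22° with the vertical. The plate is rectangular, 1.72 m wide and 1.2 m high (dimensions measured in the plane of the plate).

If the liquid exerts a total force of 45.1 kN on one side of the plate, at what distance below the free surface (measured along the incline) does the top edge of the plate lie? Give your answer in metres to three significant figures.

γ = ρg = 1000 × 9.81 = 9810 N/m³ = 9.81 kN/m³.
A = 1.72 × 1.2 = 2.064 m².
From F = γ·h_c·A, the centroid depth is h_c = 45.1/(9.81 × 2.064) = 2.2274 m.
The plate makes 22° with the vertical, i.e. θ = 90° − 22° = 68° to the horizontal. Measuring y along the incline from the free-surface line, vertical depth h = y·sinθ with sinθ = 0.927184.
Along the incline, y_c = h_c/sinθ = 2.2274/0.927184 = 2.40233 m.
The centroid lies 1.2/2 = 0.6 m below the top edge, so the top edge sits at y_top = 2.40233 − 0.6 = 1.80233 m along the incline.

y_top ≈ 1.80 m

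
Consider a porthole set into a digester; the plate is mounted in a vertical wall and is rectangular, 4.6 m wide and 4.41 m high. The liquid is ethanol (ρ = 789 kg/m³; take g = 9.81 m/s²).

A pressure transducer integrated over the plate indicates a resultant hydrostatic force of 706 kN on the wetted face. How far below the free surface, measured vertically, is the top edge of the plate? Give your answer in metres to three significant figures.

d_top ≈ 2.29 m

γ = ρg = 789 × 9.81 / 1000 = 7.74009 kN/m³.
A = 4.6 × 4.41 = 20.286 m².
From F = γ·h_c·A, the centroid depth is h_c = 706/(7.74009 × 20.286) = 4.49637 m.
The centroid lies 4.41/2 = 2.205 m below the top edge, so the top edge sits at h_top = 4.49637 − 2.205 = 2.29137 m below the surface.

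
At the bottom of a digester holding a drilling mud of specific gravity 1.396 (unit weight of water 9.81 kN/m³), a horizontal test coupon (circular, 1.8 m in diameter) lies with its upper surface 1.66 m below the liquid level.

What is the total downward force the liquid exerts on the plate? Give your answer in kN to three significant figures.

F ≈ 57.8 kN

γ = 1.396 × 9.81 = 13.69476 kN/m³.
The plate is horizontal, so pressure is uniform at p = γ·h = 13.69476 × 1.66 = 22.7333 kN/m².
A = π(0.9)² = 2.54469 m².
F = p·A = 22.7333 × 2.54469 = 57.8492 kN.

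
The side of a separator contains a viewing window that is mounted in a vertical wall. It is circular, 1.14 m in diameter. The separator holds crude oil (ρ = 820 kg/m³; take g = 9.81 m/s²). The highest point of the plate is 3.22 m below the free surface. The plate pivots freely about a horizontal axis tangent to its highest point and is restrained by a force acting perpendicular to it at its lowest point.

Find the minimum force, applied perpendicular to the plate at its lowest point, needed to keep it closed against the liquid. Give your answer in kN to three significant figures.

P ≈ 16.1 kN

γ = ρg = 820 × 9.81 / 1000 = 8.0442 kN/m³.
The centroid is at the centre, 0.57 m below the top of the plate, so the centroid depth is h_c = 3.22 + 0.57 = 3.79 m.
A = π(0.57)² = 1.0207 m².
Resultant F = γ·h_c·A = 8.0442 × 3.79 × 1.0207 = 31.1186 kN.
I_c = πr⁴/4 = π × 0.57⁴/4 = 0.0829066 m⁴.
Centre of pressure: y_p = y_c + I_c/(y_c·A) = 3.79 + 0.0829066/(3.79 × 1.0207) = 3.79 + 0.0214315 = 3.81143 m along the plane.
The resultant acts 0.57 + 0.0214315 = 0.591431 m (along the plate) below the hinge at the top edge, so the moment about the hinge is M = F × 0.591431 = 31.1186 × 0.591431 = 18.4045 kN·m.
A normal force at the bottom, 1.14 m from the hinge, must supply this moment: P = 18.4045/1.14 = 16.1443 kN.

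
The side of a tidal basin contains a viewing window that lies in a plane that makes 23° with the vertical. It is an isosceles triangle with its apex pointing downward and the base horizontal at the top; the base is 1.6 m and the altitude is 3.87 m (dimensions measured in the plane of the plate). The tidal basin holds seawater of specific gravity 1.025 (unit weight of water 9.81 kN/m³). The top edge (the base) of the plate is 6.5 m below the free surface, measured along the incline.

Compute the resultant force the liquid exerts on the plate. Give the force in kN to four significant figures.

γ = 1.025 × 9.81 = 10.05525 kN/m³.
The plate makes 23° with the vertical, i.e. θ = 90° − 23° = 67° to the horizontal. Measuring y along the incline from the free-surface line, vertical depth h = y·sinθ with sinθ = 0.920505.
With the apex down, the centroid sits h/3 = 3.87/3 = 1.29 m below the base (the top edge), so y_c = 6.5 + 1.29 = 7.79 m and h_c = 7.79 × 0.920505 = 7.17073 m.
A = ½ × 1.6 × 3.87 = 3.096 m².
Resultant F = γ·h_c·A = 10.05525 × 7.17073 × 3.096 = 223.232 kN.

F ≈ 223.2 kN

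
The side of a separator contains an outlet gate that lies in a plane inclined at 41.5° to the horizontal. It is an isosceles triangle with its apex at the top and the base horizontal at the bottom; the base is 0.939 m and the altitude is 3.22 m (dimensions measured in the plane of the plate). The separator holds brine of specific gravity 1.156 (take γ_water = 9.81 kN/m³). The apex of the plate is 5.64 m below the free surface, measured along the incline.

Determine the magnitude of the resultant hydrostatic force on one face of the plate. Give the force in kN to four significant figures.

F ≈ 88.46 kN

γ = 1.156 × 9.81 = 11.34036 kN/m³.
Let θ = 41.5° be the plate's angle to the horizontal; measure y along the incline from where the plane meets the free surface. Vertical depth h = y·sinθ with sinθ = 0.662620.
With the apex up, the centroid sits 2h/3 = 2 × 3.22/3 = 2.14667 m below the apex, so y_c = 5.64 + 2.14667 = 7.78667 m and h_c = 7.78667 × 0.662620 = 5.1596 m.
A = ½ × 0.939 × 3.22 = 1.51179 m².
Resultant F = γ·h_c·A = 11.34036 × 5.1596 × 1.51179 = 88.4574 kN.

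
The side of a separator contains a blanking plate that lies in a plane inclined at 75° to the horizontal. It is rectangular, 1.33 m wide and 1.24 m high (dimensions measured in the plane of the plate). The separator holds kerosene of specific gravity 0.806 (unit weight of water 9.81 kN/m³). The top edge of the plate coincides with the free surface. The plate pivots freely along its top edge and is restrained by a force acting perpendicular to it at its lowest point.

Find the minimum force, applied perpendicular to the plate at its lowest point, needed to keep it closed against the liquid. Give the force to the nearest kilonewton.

P ≈ 5 kN

γ = 0.806 × 9.81 = 7.90686 kN/m³.
Let θ = 75° be the plate's angle to the horizontal; measure y along the incline from where the plane meets the free surface. Vertical depth h = y·sinθ with sinθ = 0.965926.
The centroid lies 1.24/2 = 0.62 m below the top edge, so y_c = 0.62 m and h_c = 0.62 × 0.965926 = 0.598874 m.
A = 1.33 × 1.24 = 1.6492 m².
Resultant F = γ·h_c·A = 7.90686 × 0.598874 × 1.6492 = 7.80931 kN.
I_c = b·h³/12 = 1.33 × 1.24³/12 = 0.211317 m⁴.
Centre of pressure: y_p = y_c + I_c/(y_c·A) = 0.62 + 0.211317/(0.62 × 1.6492) = 0.62 + 0.206666 = 0.826666 m along the plane.
The resultant acts 0.62 + 0.206666 = 0.826666 m (along the plate) below the hinge at the top edge, so the moment about the hinge is M = F × 0.826666 = 7.80931 × 0.826666 = 6.45569 kN·m.
A normal force at the bottom, 1.24 m from the hinge, must supply this moment: P = 6.45569/1.24 = 5.2062 kN.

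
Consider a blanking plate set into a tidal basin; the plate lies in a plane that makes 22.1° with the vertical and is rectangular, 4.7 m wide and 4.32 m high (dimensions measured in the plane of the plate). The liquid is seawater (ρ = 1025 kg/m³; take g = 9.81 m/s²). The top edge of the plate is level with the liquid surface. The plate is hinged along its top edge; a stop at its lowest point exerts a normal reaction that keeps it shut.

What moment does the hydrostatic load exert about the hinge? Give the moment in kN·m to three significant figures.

γ = ρg = 1025 × 9.81 / 1000 = 10.05525 kN/m³.
The plate makes 22.1° with the vertical, i.e. θ = 90° − 22.1° = 67.9° to the horizontal. Measuring y along the incline from the free-surface line, vertical depth h = y·sinθ with sinθ = 0.926529.
The centroid lies 4.32/2 = 2.16 m below the top edge, so y_c = 2.16 m and h_c = 2.16 × 0.926529 = 2.0013 m.
A = 4.7 × 4.32 = 20.304 m².
Resultant F = γ·h_c·A = 10.05525 × 2.0013 × 20.304 = 408.589 kN.
I_c = b·h³/12 = 4.7 × 4.32³/12 = 31.5768 m⁴.
Centre of pressure: y_p = y_c + I_c/(y_c·A) = 2.16 + 31.5768/(2.16 × 20.304) = 2.16 + 0.72 = 2.88 m along the plane.
The resultant acts 2.16 + 0.72 = 2.88 m (along the plate) below the hinge at the top edge, so the moment about the hinge is M = F × 2.88 = 408.589 × 2.88 = 1176.74 kN·m.

M ≈ 1180 kN·m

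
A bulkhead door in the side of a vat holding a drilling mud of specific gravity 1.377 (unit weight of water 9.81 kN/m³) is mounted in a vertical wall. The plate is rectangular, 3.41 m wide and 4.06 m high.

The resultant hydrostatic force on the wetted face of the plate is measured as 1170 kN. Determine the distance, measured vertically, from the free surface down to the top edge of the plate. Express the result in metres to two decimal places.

d_top ≈ 4.23 m

γ = 1.377 × 9.81 = 13.50837 kN/m³.
A = 3.41 × 4.06 = 13.8446 m².
From F = γ·h_c·A, the centroid depth is h_c = 1170/(13.50837 × 13.8446) = 6.25608 m.
The centroid lies 4.06/2 = 2.03 m below the top edge, so the top edge sits at h_top = 6.25608 − 2.03 = 4.22608 m below the surface.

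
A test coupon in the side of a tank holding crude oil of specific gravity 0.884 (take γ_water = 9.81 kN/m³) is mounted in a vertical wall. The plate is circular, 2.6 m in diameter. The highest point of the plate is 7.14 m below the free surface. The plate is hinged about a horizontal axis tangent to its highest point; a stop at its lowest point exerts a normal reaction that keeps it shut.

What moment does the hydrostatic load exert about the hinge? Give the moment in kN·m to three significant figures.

M ≈ 525 kN·m

γ = 0.884 × 9.81 = 8.67204 kN/m³.
The centroid is at the centre, 1.3 m below the top of the plate, so the centroid depth is h_c = 7.14 + 1.3 = 8.44 m.
A = π(1.3)² = 5.30929 m².
Resultant F = γ·h_c·A = 8.67204 × 8.44 × 5.30929 = 388.598 kN.
I_c = πr⁴/4 = π × 1.3⁴/4 = 2.24318 m⁴.
Centre of pressure: y_p = y_c + I_c/(y_c·A) = 8.44 + 2.24318/(8.44 × 5.30929) = 8.44 + 0.0500594 = 8.49006 m along the plane.
The resultant acts 1.3 + 0.0500594 = 1.35006 m (along the plate) below the hinge at the top edge, so the moment about the hinge is M = F × 1.35006 = 388.598 × 1.35006 = 524.631 kN·m.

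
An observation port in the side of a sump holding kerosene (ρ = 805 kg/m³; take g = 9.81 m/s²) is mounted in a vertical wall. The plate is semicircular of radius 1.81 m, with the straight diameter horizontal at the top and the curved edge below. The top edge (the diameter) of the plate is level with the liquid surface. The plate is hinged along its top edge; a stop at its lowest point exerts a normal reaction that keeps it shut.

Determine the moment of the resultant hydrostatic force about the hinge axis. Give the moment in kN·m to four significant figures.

γ = ρg = 805 × 9.81 / 1000 = 7.89705 kN/m³.
The centroid of a semicircle lies 4r/(3π) = 0.768188 m from the diameter, here below the top edge, so the centroid depth is h_c = 0.768188 m.
A = πr²/2 = π × 1.81²/2 = 5.14609 m².
Resultant F = γ·h_c·A = 7.89705 × 0.768188 × 5.14609 = 31.2183 kN.
I_c = (π/8 − 8/(9π))·r⁴ = 0.109757 × 1.81⁴ = 1.178 m⁴.
Centre of pressure: y_p = y_c + I_c/(y_c·A) = 0.768188 + 1.178/(0.768188 × 5.14609) = 0.768188 + 0.297989 = 1.06618 m along the plane.
The resultant acts 0.768188 + 0.297989 = 1.06618 m (along the plate) below the hinge at the top edge, so the moment about the hinge is M = F × 1.06618 = 31.2183 × 1.06618 = 33.2843 kN·m.

M ≈ 33.28 kN·m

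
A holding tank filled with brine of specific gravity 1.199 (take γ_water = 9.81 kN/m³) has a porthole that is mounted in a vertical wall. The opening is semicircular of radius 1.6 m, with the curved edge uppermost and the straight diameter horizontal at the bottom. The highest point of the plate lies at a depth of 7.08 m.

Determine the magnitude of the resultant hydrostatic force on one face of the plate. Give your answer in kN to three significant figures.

γ = 1.199 × 9.81 = 11.76219 kN/m³.
The centroid lies 4r/(3π) = 0.679061 m above the diameter, so r − 4r/(3π) = 1.6 − 0.679061 = 0.920939 m below the topmost point, so the centroid depth is h_c = 7.08 + 0.920939 = 8.00094 m.
A = πr²/2 = π × 1.6²/2 = 4.02124 m².
Resultant F = γ·h_c·A = 11.76219 × 8.00094 × 4.02124 = 378.433 kN.

F ≈ 378 kN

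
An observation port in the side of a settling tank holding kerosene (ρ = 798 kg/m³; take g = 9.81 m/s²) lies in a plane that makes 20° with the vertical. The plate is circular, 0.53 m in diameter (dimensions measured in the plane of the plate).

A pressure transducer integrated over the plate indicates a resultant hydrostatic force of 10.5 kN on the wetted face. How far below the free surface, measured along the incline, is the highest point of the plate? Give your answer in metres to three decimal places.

y_top ≈ 6.205 m

γ = ρg = 798 × 9.81 / 1000 = 7.82838 kN/m³.
A = π(0.265)² = 0.220618 m².
From F = γ·h_c·A, the centroid depth is h_c = 10.5/(7.82838 × 0.220618) = 6.07962 m.
The plate makes 20° with the vertical, i.e. θ = 90° − 20° = 70° to the horizontal. Measuring y along the incline from the free-surface line, vertical depth h = y·sinθ with sinθ = 0.939693.
Along the incline, y_c = h_c/sinθ = 6.07962/0.939693 = 6.46979 m.
The centroid is at the centre, 0.265 m below the top of the plate, so the highest point sits at y_top = 6.46979 − 0.265 = 6.20479 m along the incline.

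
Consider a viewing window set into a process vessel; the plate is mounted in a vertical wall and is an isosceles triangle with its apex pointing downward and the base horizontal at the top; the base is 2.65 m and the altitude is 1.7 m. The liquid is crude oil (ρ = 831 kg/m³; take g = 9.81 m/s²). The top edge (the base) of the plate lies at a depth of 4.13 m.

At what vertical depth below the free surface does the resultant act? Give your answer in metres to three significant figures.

h_p = 4.73 m

γ = ρg = 831 × 9.81 / 1000 = 8.15211 kN/m³.
With the apex down, the centroid sits h/3 = 1.7/3 = 0.566667 m below the base (the top edge), so the centroid depth is h_c = 4.13 + 0.566667 = 4.69667 m.
A = ½ × 2.65 × 1.7 = 2.2525 m².
Resultant F = γ·h_c·A = 8.15211 × 4.69667 × 2.2525 = 86.2432 kN.
I_c = b·h³/36 = 2.65 × 1.7³/36 = 0.361651 m⁴.
Centre of pressure: y_p = y_c + I_c/(y_c·A) = 4.69667 + 0.361651/(4.69667 × 2.2525) = 4.69667 + 0.0341849 = 4.73085 m along the plane.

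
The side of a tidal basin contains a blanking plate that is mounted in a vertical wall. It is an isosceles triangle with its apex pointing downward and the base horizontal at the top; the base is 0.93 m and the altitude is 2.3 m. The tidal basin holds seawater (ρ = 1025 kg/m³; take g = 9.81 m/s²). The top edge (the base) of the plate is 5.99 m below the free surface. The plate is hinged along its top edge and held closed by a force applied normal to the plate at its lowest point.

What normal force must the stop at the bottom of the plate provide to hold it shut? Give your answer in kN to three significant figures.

γ = ρg = 1025 × 9.81 / 1000 = 10.05525 kN/m³.
With the apex down, the centroid sits h/3 = 2.3/3 = 0.766667 m below the base (the top edge), so the centroid depth is h_c = 5.99 + 0.766667 = 6.75667 m.
A = ½ × 0.93 × 2.3 = 1.0695 m².
Resultant F = γ·h_c·A = 10.05525 × 6.75667 × 1.0695 = 72.6618 kN.
I_c = b·h³/36 = 0.93 × 2.3³/36 = 0.314314 m⁴.
Centre of pressure: y_p = y_c + I_c/(y_c·A) = 6.75667 + 0.314314/(6.75667 × 1.0695) = 6.75667 + 0.0434961 = 6.80017 m along the plane.
The resultant acts 0.766667 + 0.0434961 = 0.810163 m (along the plate) below the hinge at the top edge, so the moment about the hinge is M = F × 0.810163 = 72.6618 × 0.810163 = 58.8679 kN·m.
A normal force at the bottom, 2.3 m from the hinge, must supply this moment: P = 58.8679/2.3 = 25.5947 kN.

P ≈ 25.6 kN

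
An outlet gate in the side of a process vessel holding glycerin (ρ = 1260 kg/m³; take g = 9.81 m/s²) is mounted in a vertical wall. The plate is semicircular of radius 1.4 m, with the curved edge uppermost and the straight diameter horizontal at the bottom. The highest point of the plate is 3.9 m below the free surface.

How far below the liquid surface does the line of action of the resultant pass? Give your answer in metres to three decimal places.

γ = ρg = 1260 × 9.81 / 1000 = 12.3606 kN/m³.
The centroid lies 4r/(3π) = 0.594178 m above the diameter, so r − 4r/(3π) = 1.4 − 0.594178 = 0.805822 m below the topmost point, so the centroid depth is h_c = 3.9 + 0.805822 = 4.70582 m.
A = πr²/2 = π × 1.4²/2 = 3.07876 m².
Resultant F = γ·h_c·A = 12.3606 × 4.70582 × 3.07876 = 179.081 kN.
I_c = (π/8 − 8/(9π))·r⁴ = 0.109757 × 1.4⁴ = 0.421642 m⁴.
Centre of pressure: y_p = y_c + I_c/(y_c·A) = 4.70582 + 0.421642/(4.70582 × 3.07876) = 4.70582 + 0.0291027 = 4.73492 m along the plane.

h_p = 4.735 m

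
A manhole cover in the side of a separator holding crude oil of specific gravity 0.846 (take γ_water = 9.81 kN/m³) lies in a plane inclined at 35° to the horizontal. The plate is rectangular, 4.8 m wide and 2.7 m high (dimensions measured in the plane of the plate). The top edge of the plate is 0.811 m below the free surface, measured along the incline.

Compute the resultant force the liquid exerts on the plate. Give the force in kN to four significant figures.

γ = 0.846 × 9.81 = 8.29926 kN/m³.
Let θ = 35° be the plate's angle to the horizontal; measure y along the incline from where the plane meets the free surface. Vertical depth h = y·sinθ with sinθ = 0.573576.
The centroid lies 2.7/2 = 1.35 m below the top edge, so y_c = 0.811 + 1.35 = 2.161 m and h_c = 2.161 × 0.573576 = 1.2395 m.
A = 4.8 × 2.7 = 12.96 m².
Resultant F = γ·h_c·A = 8.29926 × 1.2395 × 12.96 = 133.319 kN.

F ≈ 133.3 kN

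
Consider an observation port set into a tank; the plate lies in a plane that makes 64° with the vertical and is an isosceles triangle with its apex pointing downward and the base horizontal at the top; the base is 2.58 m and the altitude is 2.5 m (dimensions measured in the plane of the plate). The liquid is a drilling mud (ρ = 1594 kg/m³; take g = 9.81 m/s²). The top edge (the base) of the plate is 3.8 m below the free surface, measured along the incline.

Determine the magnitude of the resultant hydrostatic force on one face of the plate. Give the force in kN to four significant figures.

F ≈ 102.4 kN

γ = ρg = 1594 × 9.81 / 1000 = 15.63714 kN/m³.
The plate makes 64° with the vertical, i.e. θ = 90° − 64° = 26° to the horizontal. Measuring y along the incline from the free-surface line, vertical depth h = y·sinθ with sinθ = 0.438371.
With the apex down, the centroid sits h/3 = 2.5/3 = 0.833333 m below the base (the top edge), so y_c = 3.8 + 0.833333 = 4.63333 m and h_c = 4.63333 × 0.438371 = 2.03112 m.
A = ½ × 2.58 × 2.5 = 3.225 m².
Resultant F = γ·h_c·A = 15.63714 × 2.03112 × 3.225 = 102.429 kN.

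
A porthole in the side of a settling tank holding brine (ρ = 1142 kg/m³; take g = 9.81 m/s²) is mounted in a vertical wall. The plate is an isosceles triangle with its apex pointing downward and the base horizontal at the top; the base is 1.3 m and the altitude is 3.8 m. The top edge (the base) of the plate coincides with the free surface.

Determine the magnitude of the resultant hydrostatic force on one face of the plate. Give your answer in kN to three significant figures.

F ≈ 35.1 kN

γ = ρg = 1142 × 9.81 / 1000 = 11.20302 kN/m³.
With the apex down, the centroid sits h/3 = 3.8/3 = 1.26667 m below the base (the top edge), so the centroid depth is h_c = 1.26667 m.
A = ½ × 1.3 × 3.8 = 2.47 m².
Resultant F = γ·h_c·A = 11.20302 × 1.26667 × 2.47 = 35.0506 kN.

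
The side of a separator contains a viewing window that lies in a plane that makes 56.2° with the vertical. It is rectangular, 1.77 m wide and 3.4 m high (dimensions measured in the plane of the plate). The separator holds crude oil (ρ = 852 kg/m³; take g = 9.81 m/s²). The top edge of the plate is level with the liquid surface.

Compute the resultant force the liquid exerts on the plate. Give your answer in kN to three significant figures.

γ = ρg = 852 × 9.81 / 1000 = 8.35812 kN/m³.
The plate makes 56.2° with the vertical, i.e. θ = 90° − 56.2° = 33.8° to the horizontal. Measuring y along the incline from the free-surface line, vertical depth h = y·sinθ with sinθ = 0.556296.
The centroid lies 3.4/2 = 1.7 m below the top edge, so y_c = 1.7 m and h_c = 1.7 × 0.556296 = 0.945703 m.
A = 1.77 × 3.4 = 6.018 m².
Resultant F = γ·h_c·A = 8.35812 × 0.945703 × 6.018 = 47.5681 kN.

F ≈ 47.6 kN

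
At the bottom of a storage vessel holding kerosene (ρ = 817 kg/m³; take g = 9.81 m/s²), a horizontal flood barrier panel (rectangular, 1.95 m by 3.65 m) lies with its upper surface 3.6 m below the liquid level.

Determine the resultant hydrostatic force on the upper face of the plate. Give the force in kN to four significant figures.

F ≈ 205.4 kN

γ = ρg = 817 × 9.81 / 1000 = 8.01477 kN/m³.
The plate is horizontal, so pressure is uniform at p = γ·h = 8.01477 × 3.6 = 28.8532 kN/m².
A = 1.95 × 3.65 = 7.1175 m².
F = p·A = 28.8532 × 7.1175 = 205.363 kN.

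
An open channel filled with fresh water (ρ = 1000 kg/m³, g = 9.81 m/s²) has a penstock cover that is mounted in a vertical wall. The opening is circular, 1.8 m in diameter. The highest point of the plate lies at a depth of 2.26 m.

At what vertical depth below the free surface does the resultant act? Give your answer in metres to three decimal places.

h_p = 3.224 m

γ = ρg = 1000 × 9.81 = 9810 N/m³ = 9.81 kN/m³.
The centroid is at the centre, 0.9 m below the top of the plate, so the centroid depth is h_c = 2.26 + 0.9 = 3.16 m.
A = π(0.9)² = 2.54469 m².
Resultant F = γ·h_c·A = 9.81 × 3.16 × 2.54469 = 78.8844 kN.
I_c = πr⁴/4 = π × 0.9⁴/4 = 0.5153 m⁴.
Centre of pressure: y_p = y_c + I_c/(y_c·A) = 3.16 + 0.5153/(3.16 × 2.54469) = 3.16 + 0.0640823 = 3.22408 m along the plane.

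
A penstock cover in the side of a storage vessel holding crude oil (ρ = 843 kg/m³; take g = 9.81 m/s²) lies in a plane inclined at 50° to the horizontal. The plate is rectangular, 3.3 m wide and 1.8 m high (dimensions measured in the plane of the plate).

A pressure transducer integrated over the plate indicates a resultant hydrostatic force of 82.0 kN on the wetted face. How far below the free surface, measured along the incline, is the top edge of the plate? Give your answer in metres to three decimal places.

γ = ρg = 843 × 9.81 / 1000 = 8.26983 kN/m³.
A = 3.3 × 1.8 = 5.94 m².
From F = γ·h_c·A, the centroid depth is h_c = 82.0/(8.26983 × 5.94) = 1.66929 m.
Let θ = 50° be the plate's angle to the horizontal; measure y along the incline from where the plane meets the free surface. Vertical depth h = y·sinθ with sinθ = 0.766044.
Along the incline, y_c = h_c/sinθ = 1.66929/0.766044 = 2.1791 m.
The centroid lies 1.8/2 = 0.9 m below the top edge, so the top edge sits at y_top = 2.1791 − 0.9 = 1.2791 m along the incline.

y_top ≈ 1.279 m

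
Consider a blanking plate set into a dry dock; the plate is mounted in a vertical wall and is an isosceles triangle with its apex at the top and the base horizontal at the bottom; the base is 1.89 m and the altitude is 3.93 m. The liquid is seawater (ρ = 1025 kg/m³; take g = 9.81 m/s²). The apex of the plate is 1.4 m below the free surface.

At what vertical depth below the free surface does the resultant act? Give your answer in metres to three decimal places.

h_p = 4.233 m

γ = ρg = 1025 × 9.81 / 1000 = 10.05525 kN/m³.
With the apex up, the centroid sits 2h/3 = 2 × 3.93/3 = 2.62 m below the apex, so the centroid depth is h_c = 1.4 + 2.62 = 4.02 m.
A = ½ × 1.89 × 3.93 = 3.71385 m².
Resultant F = γ·h_c·A = 10.05525 × 4.02 × 3.71385 = 150.122 kN.
I_c = b·h³/36 = 1.89 × 3.93³/36 = 3.18667 m⁴.
Centre of pressure: y_p = y_c + I_c/(y_c·A) = 4.02 + 3.18667/(4.02 × 3.71385) = 4.02 + 0.213445 = 4.23344 m along the plane.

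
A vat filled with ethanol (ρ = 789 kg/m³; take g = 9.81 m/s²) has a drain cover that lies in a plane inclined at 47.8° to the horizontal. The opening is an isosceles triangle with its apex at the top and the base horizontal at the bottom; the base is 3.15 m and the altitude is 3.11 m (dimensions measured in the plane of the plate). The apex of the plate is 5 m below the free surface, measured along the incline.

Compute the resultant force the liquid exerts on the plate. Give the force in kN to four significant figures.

F ≈ 198.7 kN

γ = ρg = 789 × 9.81 / 1000 = 7.74009 kN/m³.
Let θ = 47.8° be the plate's angle to the horizontal; measure y along the incline from where the plane meets the free surface. Vertical depth h = y·sinθ with sinθ = 0.740805.
With the apex up, the centroid sits 2h/3 = 2 × 3.11/3 = 2.07333 m below the apex, so y_c = 5 + 2.07333 = 7.07333 m and h_c = 7.07333 × 0.740805 = 5.23996 m.
A = ½ × 3.15 × 3.11 = 4.89825 m².
Resultant F = γ·h_c·A = 7.74009 × 5.23996 × 4.89825 = 198.662 kN.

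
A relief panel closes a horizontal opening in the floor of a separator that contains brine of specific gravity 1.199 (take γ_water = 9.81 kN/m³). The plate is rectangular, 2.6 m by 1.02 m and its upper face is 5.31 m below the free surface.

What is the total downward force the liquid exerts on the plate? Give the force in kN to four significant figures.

γ = 1.199 × 9.81 = 11.76219 kN/m³.
The plate is horizontal, so pressure is uniform at p = γ·h = 11.76219 × 5.31 = 62.4572 kN/m².
A = 2.6 × 1.02 = 2.652 m².
F = p·A = 62.4572 × 2.652 = 165.636 kN.

F ≈ 165.6 kN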